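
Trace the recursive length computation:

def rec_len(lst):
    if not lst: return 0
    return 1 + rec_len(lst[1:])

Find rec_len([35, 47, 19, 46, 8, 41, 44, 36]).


rec_len([35, 47, 19, 46, 8, 41, 44, 36]) = 1 + rec_len([47, 19, 46, 8, 41, 44, 36])
rec_len([47, 19, 46, 8, 41, 44, 36]) = 1 + rec_len([19, 46, 8, 41, 44, 36])
rec_len([19, 46, 8, 41, 44, 36]) = 1 + rec_len([46, 8, 41, 44, 36])
rec_len([46, 8, 41, 44, 36]) = 1 + rec_len([8, 41, 44, 36])
rec_len([8, 41, 44, 36]) = 1 + rec_len([41, 44, 36])
rec_len([41, 44, 36]) = 1 + rec_len([44, 36])
rec_len([44, 36]) = 1 + rec_len([36])
rec_len([36]) = 1 + rec_len([])
rec_len([]) = 0  (base case)
Unwinding: 1 + 1 + 1 + 1 + 1 + 1 + 1 + 1 + 0 = 8

8


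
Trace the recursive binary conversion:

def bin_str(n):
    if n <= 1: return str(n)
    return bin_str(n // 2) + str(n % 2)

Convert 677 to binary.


bin_str(677) = bin_str(338) + '1'
bin_str(338) = bin_str(169) + '0'
bin_str(169) = bin_str(84) + '1'
bin_str(84) = bin_str(42) + '0'
bin_str(42) = bin_str(21) + '0'
bin_str(21) = bin_str(10) + '1'
bin_str(10) = bin_str(5) + '0'
bin_str(5) = bin_str(2) + '1'
bin_str(2) = bin_str(1) + '0'
bin_str(1) = '1'  (base case)
Concatenating: '1' + '0' + '1' + '0' + '1' + '0' + '0' + '1' + '0' + '1' = '1010100101'

1010100101


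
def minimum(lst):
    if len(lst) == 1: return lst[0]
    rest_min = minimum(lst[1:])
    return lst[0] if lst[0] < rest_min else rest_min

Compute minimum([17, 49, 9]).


minimum([17, 49, 9]): compare 17 with minimum([49, 9])
minimum([49, 9]): compare 49 with minimum([9])
minimum([9]) = 9  (base case)
Compare 49 with 9 -> 9
Compare 17 with 9 -> 9

9


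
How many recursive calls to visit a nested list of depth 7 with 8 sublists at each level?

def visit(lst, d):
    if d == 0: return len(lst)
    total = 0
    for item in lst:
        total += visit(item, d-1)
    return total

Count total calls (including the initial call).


At depth 0 (root): 1 call
At depth 1: each of 1 parents calls visit on 8 children = 8 calls
At depth 2: each of 8 parents calls visit on 8 children = 64 calls
At depth 3: each of 64 parents calls visit on 8 children = 512 calls
At depth 4: each of 512 parents calls visit on 8 children = 4096 calls
At depth 5: each of 4096 parents calls visit on 8 children = 32768 calls
At depth 6: each of 32768 parents calls visit on 8 children = 262144 calls
At depth 7: each of 262144 parents calls visit on 8 children = 2097152 calls
Total: 1 + 8 + 64 + 512 + 4096 + 32768 + 262144 + 2097152 = 2396745

2396745


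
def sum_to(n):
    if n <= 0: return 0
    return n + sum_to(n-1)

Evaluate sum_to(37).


sum_to(37)
= 37 + 36 + 35 + 34 + 33 + 32 + 31 + 30 + 29 + 28 + 27 + 26 + 25 + 24 + 23 + 22 + 21 + 20 + 19 + 18 + 17 + 16 + 15 + 14 + 13 + 12 + 11 + 10 + 9 + 8 + 7 + 6 + 5 + 4 + 3 + 2 + 1 + sum_to(0)
= 37 + 36 + 35 + 34 + 33 + 32 + 31 + 30 + 29 + 28 + 27 + 26 + 25 + 24 + 23 + 22 + 21 + 20 + 19 + 18 + 17 + 16 + 15 + 14 + 13 + 12 + 11 + 10 + 9 + 8 + 7 + 6 + 5 + 4 + 3 + 2 + 1 + 0
= 703

703


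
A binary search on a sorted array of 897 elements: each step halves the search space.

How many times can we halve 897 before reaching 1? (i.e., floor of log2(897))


897 / 2 = 448
448 / 2 = 224
224 / 2 = 112
112 / 2 = 56
56 / 2 = 28
28 / 2 = 14
14 / 2 = 7
7 / 2 = 3
3 / 2 = 1
Reached 1 after 9 halvings

9


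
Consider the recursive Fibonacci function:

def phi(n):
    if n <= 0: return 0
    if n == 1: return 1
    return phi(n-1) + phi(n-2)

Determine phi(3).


Computing phi(3) bottom-up:
phi(0) = 0
phi(1) = 1
phi(2) = phi(1) + phi(0) = 1 + 0 = 1
phi(3) = phi(2) + phi(1) = 1 + 1 = 2

2


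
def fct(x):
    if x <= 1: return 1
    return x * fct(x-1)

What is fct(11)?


fct(11)
= 11 * fct(10)
= 11 * 10 * fct(9)
= 11 * 10 * 9 * fct(8)
= 11 * 10 * 9 * 8 * fct(7)
= 11 * 10 * 9 * 8 * 7 * fct(6)
= 11 * 10 * 9 * 8 * 7 * 6 * fct(5)
= 11 * 10 * 9 * 8 * 7 * 6 * 5 * fct(4)
= 11 * 10 * 9 * 8 * 7 * 6 * 5 * 4 * fct(3)
= 11 * 10 * 9 * 8 * 7 * 6 * 5 * 4 * 3 * fct(2)
= 11 * 10 * 9 * 8 * 7 * 6 * 5 * 4 * 3 * 2 * fct(1)
= 11 * 10 * 9 * 8 * 7 * 6 * 5 * 4 * 3 * 2 * 1
= 39916800

39916800


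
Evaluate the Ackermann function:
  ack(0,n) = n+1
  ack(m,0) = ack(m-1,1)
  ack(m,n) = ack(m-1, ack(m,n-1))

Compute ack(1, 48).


ack(1, 48) = ack(0, ack(1, 47))
  ack(1, 47) = ack(0, ack(1, 46))
    ack(1, 46) = ack(0, ack(1, 45))
      ack(1, 45) = ack(0, ack(1, 44))
        ack(1, 44) = ack(0, ack(1, 43))
          ack(1, 43) = ack(0, ack(1, 42))
          ack(1, 42) = ack(0, ack(1, 41))
          ack(1, 41) = ack(0, ack(1, 40))
          ack(1, 40) = ack(0, ack(1, 39))
          ack(1, 39) = ack(0, ack(1, 38))
          ack(1, 38) = ack(0, ack(1, 37))
          ack(1, 37) = ack(0, ack(1, 36))
          ack(1, 36) = ack(0, ack(1, 35))
          ack(1, 35) = ack(0, ack(1, 34))
          ack(1, 34) = ack(0, ack(1, 33))
          ack(1, 33) = ack(0, ack(1, 32))
          ack(1, 32) = ack(0, ack(1, 31))
          ack(1, 31) = ack(0, ack(1, 30))
          ack(1, 30) = ack(0, ack(1, 29))
          ack(1, 29) = ack(0, ack(1, 28))
          ack(1, 28) = ack(0, ack(1, 27))
          ack(1, 27) = ack(0, ack(1, 26))
          ack(1, 26) = ack(0, ack(1, 25))
          ack(1, 25) = ack(0, ack(1, 24))
          ack(1, 24) = ack(0, ack(1, 23))
... (trace truncated)
Result: ack(1, 48) = 50

50


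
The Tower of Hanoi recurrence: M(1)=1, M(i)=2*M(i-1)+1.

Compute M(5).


M(5) = 2 * M(4) + 1
M(4) = 2 * M(3) + 1
M(3) = 2 * M(2) + 1
M(2) = 2 * M(1) + 1
M(1) = 1  (base case)
M(2) = 2 * 1 + 1 = 3
M(3) = 2 * 3 + 1 = 7
M(4) = 2 * 7 + 1 = 15
M(5) = 2 * 15 + 1 = 31

31


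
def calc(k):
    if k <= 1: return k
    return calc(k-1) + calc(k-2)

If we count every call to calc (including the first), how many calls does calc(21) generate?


Let C(n) = total calls for calc(n)
C(0) = 1, C(1) = 1
C(2) = 1 + C(1) + C(0) = 1 + 1 + 1 = 3
C(3) = 1 + C(2) + C(1) = 1 + 3 + 1 = 5
C(4) = 1 + C(3) + C(2) = 1 + 5 + 3 = 9
C(5) = 1 + C(4) + C(3) = 1 + 9 + 5 = 15
C(6) = 1 + C(5) + C(4) = 1 + 15 + 9 = 25
C(7) = 1 + C(6) + C(5) = 1 + 25 + 15 = 41
C(8) = 1 + C(7) + C(6) = 1 + 41 + 25 = 67
C(9) = 1 + C(8) + C(7) = 1 + 67 + 41 = 109
C(10) = 1 + C(9) + C(8) = 1 + 109 + 67 = 177
C(11) = 1 + C(10) + C(9) = 1 + 177 + 109 = 287
C(12) = 1 + C(11) + C(10) = 1 + 287 + 177 = 465
C(13) = 1 + C(12) + C(11) = 1 + 465 + 287 = 753
C(14) = 1 + C(13) + C(12) = 1 + 753 + 465 = 1219
C(15) = 1 + C(14) + C(13) = 1 + 1219 + 753 = 1973
C(16) = 1 + C(15) + C(14) = 1 + 1973 + 1219 = 3193
C(17) = 1 + C(16) + C(15) = 1 + 3193 + 1973 = 5167
C(18) = 1 + C(17) + C(16) = 1 + 5167 + 3193 = 8361
C(19) = 1 + C(18) + C(17) = 1 + 8361 + 5167 = 13529
C(20) = 1 + C(19) + C(18) = 1 + 13529 + 8361 = 21891
C(21) = 1 + C(20) + C(19) = 1 + 21891 + 13529 = 35421

35421


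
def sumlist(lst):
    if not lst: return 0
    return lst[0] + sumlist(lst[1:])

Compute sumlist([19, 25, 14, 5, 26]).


sumlist([19, 25, 14, 5, 26]) = 19 + sumlist([25, 14, 5, 26])
sumlist([25, 14, 5, 26]) = 25 + sumlist([14, 5, 26])
sumlist([14, 5, 26]) = 14 + sumlist([5, 26])
sumlist([5, 26]) = 5 + sumlist([26])
sumlist([26]) = 26 + sumlist([])
sumlist([]) = 0  (base case)
Total: 19 + 25 + 14 + 5 + 26 + 0 = 89

89


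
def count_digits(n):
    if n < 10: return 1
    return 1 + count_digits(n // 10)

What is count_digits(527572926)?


count_digits(527572926) = 1 + count_digits(52757292)
count_digits(52757292) = 1 + count_digits(5275729)
count_digits(5275729) = 1 + count_digits(527572)
count_digits(527572) = 1 + count_digits(52757)
count_digits(52757) = 1 + count_digits(5275)
count_digits(5275) = 1 + count_digits(527)
count_digits(527) = 1 + count_digits(52)
count_digits(52) = 1 + count_digits(5)
count_digits(5) = 1  (base case: 5 < 10)
Unwinding: 1 + 1 + 1 + 1 + 1 + 1 + 1 + 1 + 1 = 9

9


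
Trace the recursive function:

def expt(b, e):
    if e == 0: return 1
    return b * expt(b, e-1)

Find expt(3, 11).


expt(3, 11)
= 3 * expt(3, 10)
= 3 * 3 * expt(3, 9)
= 3 * 3 * 3 * expt(3, 8)
= 3 * 3 * 3 * 3 * expt(3, 7)
= 3 * 3 * 3 * 3 * 3 * expt(3, 6)
= 3 * 3 * 3 * 3 * 3 * 3 * expt(3, 5)
= 3 * 3 * 3 * 3 * 3 * 3 * 3 * expt(3, 4)
= 3 * 3 * 3 * 3 * 3 * 3 * 3 * 3 * expt(3, 3)
= 3 * 3 * 3 * 3 * 3 * 3 * 3 * 3 * 3 * expt(3, 2)
= 3 * 3 * 3 * 3 * 3 * 3 * 3 * 3 * 3 * 3 * expt(3, 1)
= 3 * 3 * 3 * 3 * 3 * 3 * 3 * 3 * 3 * 3 * 3 * expt(3, 0)
= 3 * 3 * 3 * 3 * 3 * 3 * 3 * 3 * 3 * 3 * 3 * 1
= 177147

177147


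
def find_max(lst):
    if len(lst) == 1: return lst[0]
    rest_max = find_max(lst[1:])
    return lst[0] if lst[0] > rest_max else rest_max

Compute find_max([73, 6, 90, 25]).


find_max([73, 6, 90, 25]): compare 73 with find_max([6, 90, 25])
find_max([6, 90, 25]): compare 6 with find_max([90, 25])
find_max([90, 25]): compare 90 with find_max([25])
find_max([25]) = 25  (base case)
Compare 90 with 25 -> 90
Compare 6 with 90 -> 90
Compare 73 with 90 -> 90

90


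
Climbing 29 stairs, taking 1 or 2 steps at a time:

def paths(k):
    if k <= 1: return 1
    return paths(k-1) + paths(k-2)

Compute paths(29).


Building up from base cases:
paths(0) = 1
paths(1) = 1
paths(2) = paths(1) + paths(0) = 1 + 1 = 2
paths(3) = paths(2) + paths(1) = 2 + 1 = 3
paths(4) = paths(3) + paths(2) = 3 + 2 = 5
paths(5) = paths(4) + paths(3) = 5 + 3 = 8
paths(6) = paths(5) + paths(4) = 8 + 5 = 13
paths(7) = paths(6) + paths(5) = 13 + 8 = 21
paths(8) = paths(7) + paths(6) = 21 + 13 = 34
paths(9) = paths(8) + paths(7) = 34 + 21 = 55
paths(10) = paths(9) + paths(8) = 55 + 34 = 89
paths(11) = paths(10) + paths(9) = 89 + 55 = 144
paths(12) = paths(11) + paths(10) = 144 + 89 = 233
paths(13) = paths(12) + paths(11) = 233 + 144 = 377
paths(14) = paths(13) + paths(12) = 377 + 233 = 610
paths(15) = paths(14) + paths(13) = 610 + 377 = 987
paths(16) = paths(15) + paths(14) = 987 + 610 = 1597
paths(17) = paths(16) + paths(15) = 1597 + 987 = 2584
paths(18) = paths(17) + paths(16) = 2584 + 1597 = 4181
paths(19) = paths(18) + paths(17) = 4181 + 2584 = 6765
paths(20) = paths(19) + paths(18) = 6765 + 4181 = 10946
paths(21) = paths(20) + paths(19) = 10946 + 6765 = 17711
paths(22) = paths(21) + paths(20) = 17711 + 10946 = 28657
paths(23) = paths(22) + paths(21) = 28657 + 17711 = 46368
paths(24) = paths(23) + paths(22) = 46368 + 28657 = 75025
paths(25) = paths(24) + paths(23) = 75025 + 46368 = 121393
paths(26) = paths(25) + paths(24) = 121393 + 75025 = 196418
paths(27) = paths(26) + paths(25) = 196418 + 121393 = 317811
paths(28) = paths(27) + paths(26) = 317811 + 196418 = 514229
paths(29) = paths(28) + paths(27) = 514229 + 317811 = 832040

832040


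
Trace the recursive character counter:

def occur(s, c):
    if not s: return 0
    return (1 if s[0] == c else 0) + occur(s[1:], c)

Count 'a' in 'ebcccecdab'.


s[0]='e' != 'a' -> 0
s[0]='b' != 'a' -> 0
s[0]='c' != 'a' -> 0
s[0]='c' != 'a' -> 0
s[0]='c' != 'a' -> 0
s[0]='e' != 'a' -> 0
s[0]='c' != 'a' -> 0
s[0]='d' != 'a' -> 0
s[0]='a' == 'a' -> 1
s[0]='b' != 'a' -> 0
Sum: 0 + 0 + 0 + 0 + 0 + 0 + 0 + 0 + 1 + 0 = 1

1


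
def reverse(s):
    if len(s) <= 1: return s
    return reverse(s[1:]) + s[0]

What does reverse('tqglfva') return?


reverse('tqglfva') = reverse('qglfva') + 't'
reverse('qglfva') = reverse('glfva') + 'q'
reverse('glfva') = reverse('lfva') + 'g'
reverse('lfva') = reverse('fva') + 'l'
reverse('fva') = reverse('va') + 'f'
reverse('va') = reverse('a') + 'v'
reverse('a') = 'a'  (base case)
Concatenating: 'a' + 'v' + 'f' + 'l' + 'g' + 'q' + 't' = 'avflgqt'

avflgqt


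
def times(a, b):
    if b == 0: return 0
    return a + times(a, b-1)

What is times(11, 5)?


times(11, 5) = 11 + times(11, 4)
times(11, 4) = 11 + times(11, 3)
times(11, 3) = 11 + times(11, 2)
times(11, 2) = 11 + times(11, 1)
times(11, 1) = 11 + times(11, 0)
times(11, 0) = 0  (base case)
Total: 11 + 11 + 11 + 11 + 11 + 0 = 55

55


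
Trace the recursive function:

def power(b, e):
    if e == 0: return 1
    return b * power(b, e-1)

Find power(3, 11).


power(3, 11)
= 3 * power(3, 10)
= 3 * 3 * power(3, 9)
= 3 * 3 * 3 * power(3, 8)
= 3 * 3 * 3 * 3 * power(3, 7)
= 3 * 3 * 3 * 3 * 3 * power(3, 6)
= 3 * 3 * 3 * 3 * 3 * 3 * power(3, 5)
= 3 * 3 * 3 * 3 * 3 * 3 * 3 * power(3, 4)
= 3 * 3 * 3 * 3 * 3 * 3 * 3 * 3 * power(3, 3)
= 3 * 3 * 3 * 3 * 3 * 3 * 3 * 3 * 3 * power(3, 2)
= 3 * 3 * 3 * 3 * 3 * 3 * 3 * 3 * 3 * 3 * power(3, 1)
= 3 * 3 * 3 * 3 * 3 * 3 * 3 * 3 * 3 * 3 * 3 * power(3, 0)
= 3 * 3 * 3 * 3 * 3 * 3 * 3 * 3 * 3 * 3 * 3 * 1
= 177147

177147


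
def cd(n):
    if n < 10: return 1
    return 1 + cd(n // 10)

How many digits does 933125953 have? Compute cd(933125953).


cd(933125953) = 1 + cd(93312595)
cd(93312595) = 1 + cd(9331259)
cd(9331259) = 1 + cd(933125)
cd(933125) = 1 + cd(93312)
cd(93312) = 1 + cd(9331)
cd(9331) = 1 + cd(933)
cd(933) = 1 + cd(93)
cd(93) = 1 + cd(9)
cd(9) = 1  (base case: 9 < 10)
Unwinding: 1 + 1 + 1 + 1 + 1 + 1 + 1 + 1 + 1 = 9

9


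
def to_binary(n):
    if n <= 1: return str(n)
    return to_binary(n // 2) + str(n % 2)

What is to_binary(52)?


to_binary(52) = to_binary(26) + '0'
to_binary(26) = to_binary(13) + '0'
to_binary(13) = to_binary(6) + '1'
to_binary(6) = to_binary(3) + '0'
to_binary(3) = to_binary(1) + '1'
to_binary(1) = '1'  (base case)
Concatenating: '1' + '1' + '0' + '1' + '0' + '0' = '110100'

110100


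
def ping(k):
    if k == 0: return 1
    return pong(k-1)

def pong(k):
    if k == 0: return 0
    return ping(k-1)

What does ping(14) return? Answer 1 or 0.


ping(14) = pong(13)
pong(13) = ping(12)
ping(12) = pong(11)
pong(11) = ping(10)
ping(10) = pong(9)
pong(9) = ping(8)
ping(8) = pong(7)
pong(7) = ping(6)
ping(6) = pong(5)
pong(5) = ping(4)
ping(4) = pong(3)
pong(3) = ping(2)
ping(2) = pong(1)
pong(1) = ping(0)
ping(0) = 1  (base case)
Result: 1

1


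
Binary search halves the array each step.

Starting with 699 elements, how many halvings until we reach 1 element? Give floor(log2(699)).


699 / 2 = 349
349 / 2 = 174
174 / 2 = 87
87 / 2 = 43
43 / 2 = 21
21 / 2 = 10
10 / 2 = 5
5 / 2 = 2
2 / 2 = 1
Reached 1 after 9 halvings

9


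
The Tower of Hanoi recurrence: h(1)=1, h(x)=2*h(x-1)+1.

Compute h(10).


h(10) = 2 * h(9) + 1
h(9) = 2 * h(8) + 1
h(8) = 2 * h(7) + 1
h(7) = 2 * h(6) + 1
h(6) = 2 * h(5) + 1
h(5) = 2 * h(4) + 1
h(4) = 2 * h(3) + 1
h(3) = 2 * h(2) + 1
h(2) = 2 * h(1) + 1
h(1) = 1  (base case)
h(2) = 2 * 1 + 1 = 3
h(3) = 2 * 3 + 1 = 7
h(4) = 2 * 7 + 1 = 15
h(5) = 2 * 15 + 1 = 31
h(6) = 2 * 31 + 1 = 63
h(7) = 2 * 63 + 1 = 127
h(8) = 2 * 127 + 1 = 255
h(9) = 2 * 255 + 1 = 511
h(10) = 2 * 511 + 1 = 1023

1023


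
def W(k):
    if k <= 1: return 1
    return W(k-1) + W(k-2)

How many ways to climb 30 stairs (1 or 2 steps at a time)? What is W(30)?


Building up from base cases:
W(0) = 1
W(1) = 1
W(2) = W(1) + W(0) = 1 + 1 = 2
W(3) = W(2) + W(1) = 2 + 1 = 3
W(4) = W(3) + W(2) = 3 + 2 = 5
W(5) = W(4) + W(3) = 5 + 3 = 8
W(6) = W(5) + W(4) = 8 + 5 = 13
W(7) = W(6) + W(5) = 13 + 8 = 21
W(8) = W(7) + W(6) = 21 + 13 = 34
W(9) = W(8) + W(7) = 34 + 21 = 55
W(10) = W(9) + W(8) = 55 + 34 = 89
W(11) = W(10) + W(9) = 89 + 55 = 144
W(12) = W(11) + W(10) = 144 + 89 = 233
W(13) = W(12) + W(11) = 233 + 144 = 377
W(14) = W(13) + W(12) = 377 + 233 = 610
W(15) = W(14) + W(13) = 610 + 377 = 987
W(16) = W(15) + W(14) = 987 + 610 = 1597
W(17) = W(16) + W(15) = 1597 + 987 = 2584
W(18) = W(17) + W(16) = 2584 + 1597 = 4181
W(19) = W(18) + W(17) = 4181 + 2584 = 6765
W(20) = W(19) + W(18) = 6765 + 4181 = 10946
W(21) = W(20) + W(19) = 10946 + 6765 = 17711
W(22) = W(21) + W(20) = 17711 + 10946 = 28657
W(23) = W(22) + W(21) = 28657 + 17711 = 46368
W(24) = W(23) + W(22) = 46368 + 28657 = 75025
W(25) = W(24) + W(23) = 75025 + 46368 = 121393
W(26) = W(25) + W(24) = 121393 + 75025 = 196418
W(27) = W(26) + W(25) = 196418 + 121393 = 317811
W(28) = W(27) + W(26) = 317811 + 196418 = 514229
W(29) = W(28) + W(27) = 514229 + 317811 = 832040
W(30) = W(29) + W(28) = 832040 + 514229 = 1346269

1346269


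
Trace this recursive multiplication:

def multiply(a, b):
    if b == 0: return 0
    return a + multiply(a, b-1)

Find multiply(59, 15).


multiply(59, 15) = 59 + multiply(59, 14)
multiply(59, 14) = 59 + multiply(59, 13)
multiply(59, 13) = 59 + multiply(59, 12)
multiply(59, 12) = 59 + multiply(59, 11)
multiply(59, 11) = 59 + multiply(59, 10)
multiply(59, 10) = 59 + multiply(59, 9)
multiply(59, 9) = 59 + multiply(59, 8)
multiply(59, 8) = 59 + multiply(59, 7)
multiply(59, 7) = 59 + multiply(59, 6)
multiply(59, 6) = 59 + multiply(59, 5)
multiply(59, 5) = 59 + multiply(59, 4)
multiply(59, 4) = 59 + multiply(59, 3)
multiply(59, 3) = 59 + multiply(59, 2)
multiply(59, 2) = 59 + multiply(59, 1)
multiply(59, 1) = 59 + multiply(59, 0)
multiply(59, 0) = 0  (base case)
Total: 59 + 59 + 59 + 59 + 59 + 59 + 59 + 59 + 59 + 59 + 59 + 59 + 59 + 59 + 59 + 0 = 885

885


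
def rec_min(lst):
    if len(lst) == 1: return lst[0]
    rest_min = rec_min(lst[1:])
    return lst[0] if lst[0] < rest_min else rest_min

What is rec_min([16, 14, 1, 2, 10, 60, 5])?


rec_min([16, 14, 1, 2, 10, 60, 5]): compare 16 with rec_min([14, 1, 2, 10, 60, 5])
rec_min([14, 1, 2, 10, 60, 5]): compare 14 with rec_min([1, 2, 10, 60, 5])
rec_min([1, 2, 10, 60, 5]): compare 1 with rec_min([2, 10, 60, 5])
rec_min([2, 10, 60, 5]): compare 2 with rec_min([10, 60, 5])
rec_min([10, 60, 5]): compare 10 with rec_min([60, 5])
rec_min([60, 5]): compare 60 with rec_min([5])
rec_min([5]) = 5  (base case)
Compare 60 with 5 -> 5
Compare 10 with 5 -> 5
Compare 2 with 5 -> 2
Compare 1 with 2 -> 1
Compare 14 with 1 -> 1
Compare 16 with 1 -> 1

1


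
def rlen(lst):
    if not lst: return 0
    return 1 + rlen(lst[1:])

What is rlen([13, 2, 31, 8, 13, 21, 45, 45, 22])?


rlen([13, 2, 31, 8, 13, 21, 45, 45, 22]) = 1 + rlen([2, 31, 8, 13, 21, 45, 45, 22])
rlen([2, 31, 8, 13, 21, 45, 45, 22]) = 1 + rlen([31, 8, 13, 21, 45, 45, 22])
rlen([31, 8, 13, 21, 45, 45, 22]) = 1 + rlen([8, 13, 21, 45, 45, 22])
rlen([8, 13, 21, 45, 45, 22]) = 1 + rlen([13, 21, 45, 45, 22])
rlen([13, 21, 45, 45, 22]) = 1 + rlen([21, 45, 45, 22])
rlen([21, 45, 45, 22]) = 1 + rlen([45, 45, 22])
rlen([45, 45, 22]) = 1 + rlen([45, 22])
rlen([45, 22]) = 1 + rlen([22])
rlen([22]) = 1 + rlen([])
rlen([]) = 0  (base case)
Unwinding: 1 + 1 + 1 + 1 + 1 + 1 + 1 + 1 + 1 + 0 = 9

9


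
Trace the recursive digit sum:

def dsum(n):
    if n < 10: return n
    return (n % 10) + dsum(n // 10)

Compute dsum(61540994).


dsum(61540994) = 4 + dsum(6154099)
dsum(6154099) = 9 + dsum(615409)
dsum(615409) = 9 + dsum(61540)
dsum(61540) = 0 + dsum(6154)
dsum(6154) = 4 + dsum(615)
dsum(615) = 5 + dsum(61)
dsum(61) = 1 + dsum(6)
dsum(6) = 6  (base case)
Total: 4 + 9 + 9 + 0 + 4 + 5 + 1 + 6 = 38

38


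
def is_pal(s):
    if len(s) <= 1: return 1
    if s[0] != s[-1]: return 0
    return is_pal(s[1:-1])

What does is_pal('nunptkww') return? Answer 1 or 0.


is_pal('nunptkww'): s[0]='n' != s[-1]='w' -> return 0
Result: 0 (not a palindrome)

0


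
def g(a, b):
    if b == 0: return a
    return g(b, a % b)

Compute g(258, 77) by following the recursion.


g(258, 77) = g(77, 27)
g(77, 27) = g(27, 23)
g(27, 23) = g(23, 4)
g(23, 4) = g(4, 3)
g(4, 3) = g(3, 1)
g(3, 1) = g(1, 0)
g(1, 0) = 1  (base case)

1


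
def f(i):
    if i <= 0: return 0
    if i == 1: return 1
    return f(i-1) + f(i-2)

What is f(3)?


Computing f(3) bottom-up:
f(0) = 0
f(1) = 1
f(2) = f(1) + f(0) = 1 + 0 = 1
f(3) = f(2) + f(1) = 1 + 1 = 2

2


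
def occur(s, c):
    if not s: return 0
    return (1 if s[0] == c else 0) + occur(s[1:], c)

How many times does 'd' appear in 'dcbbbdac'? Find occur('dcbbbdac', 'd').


s[0]='d' == 'd' -> 1
s[0]='c' != 'd' -> 0
s[0]='b' != 'd' -> 0
s[0]='b' != 'd' -> 0
s[0]='b' != 'd' -> 0
s[0]='d' == 'd' -> 1
s[0]='a' != 'd' -> 0
s[0]='c' != 'd' -> 0
Sum: 1 + 0 + 0 + 0 + 0 + 1 + 0 + 0 = 2

2


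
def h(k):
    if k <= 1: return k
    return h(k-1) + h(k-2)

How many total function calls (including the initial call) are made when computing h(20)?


Let C(n) = total calls for h(n)
C(0) = 1, C(1) = 1
C(2) = 1 + C(1) + C(0) = 1 + 1 + 1 = 3
C(3) = 1 + C(2) + C(1) = 1 + 3 + 1 = 5
C(4) = 1 + C(3) + C(2) = 1 + 5 + 3 = 9
C(5) = 1 + C(4) + C(3) = 1 + 9 + 5 = 15
C(6) = 1 + C(5) + C(4) = 1 + 15 + 9 = 25
C(7) = 1 + C(6) + C(5) = 1 + 25 + 15 = 41
C(8) = 1 + C(7) + C(6) = 1 + 41 + 25 = 67
C(9) = 1 + C(8) + C(7) = 1 + 67 + 41 = 109
C(10) = 1 + C(9) + C(8) = 1 + 109 + 67 = 177
C(11) = 1 + C(10) + C(9) = 1 + 177 + 109 = 287
C(12) = 1 + C(11) + C(10) = 1 + 287 + 177 = 465
C(13) = 1 + C(12) + C(11) = 1 + 465 + 287 = 753
C(14) = 1 + C(13) + C(12) = 1 + 753 + 465 = 1219
C(15) = 1 + C(14) + C(13) = 1 + 1219 + 753 = 1973
C(16) = 1 + C(15) + C(14) = 1 + 1973 + 1219 = 3193
C(17) = 1 + C(16) + C(15) = 1 + 3193 + 1973 = 5167
C(18) = 1 + C(17) + C(16) = 1 + 5167 + 3193 = 8361
C(19) = 1 + C(18) + C(17) = 1 + 8361 + 5167 = 13529
C(20) = 1 + C(19) + C(18) = 1 + 13529 + 8361 = 21891

21891


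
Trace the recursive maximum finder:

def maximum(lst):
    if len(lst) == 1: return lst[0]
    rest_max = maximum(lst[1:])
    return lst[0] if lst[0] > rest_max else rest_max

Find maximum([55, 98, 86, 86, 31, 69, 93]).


maximum([55, 98, 86, 86, 31, 69, 93]): compare 55 with maximum([98, 86, 86, 31, 69, 93])
maximum([98, 86, 86, 31, 69, 93]): compare 98 with maximum([86, 86, 31, 69, 93])
maximum([86, 86, 31, 69, 93]): compare 86 with maximum([86, 31, 69, 93])
maximum([86, 31, 69, 93]): compare 86 with maximum([31, 69, 93])
maximum([31, 69, 93]): compare 31 with maximum([69, 93])
maximum([69, 93]): compare 69 with maximum([93])
maximum([93]) = 93  (base case)
Compare 69 with 93 -> 93
Compare 31 with 93 -> 93
Compare 86 with 93 -> 93
Compare 86 with 93 -> 93
Compare 98 with 93 -> 98
Compare 55 with 98 -> 98

98


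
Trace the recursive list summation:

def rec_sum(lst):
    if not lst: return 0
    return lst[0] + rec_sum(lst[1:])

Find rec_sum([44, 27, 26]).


rec_sum([44, 27, 26]) = 44 + rec_sum([27, 26])
rec_sum([27, 26]) = 27 + rec_sum([26])
rec_sum([26]) = 26 + rec_sum([])
rec_sum([]) = 0  (base case)
Total: 44 + 27 + 26 + 0 = 97

97


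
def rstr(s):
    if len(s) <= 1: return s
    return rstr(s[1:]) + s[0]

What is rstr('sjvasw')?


rstr('sjvasw') = rstr('jvasw') + 's'
rstr('jvasw') = rstr('vasw') + 'j'
rstr('vasw') = rstr('asw') + 'v'
rstr('asw') = rstr('sw') + 'a'
rstr('sw') = rstr('w') + 's'
rstr('w') = 'w'  (base case)
Concatenating: 'w' + 's' + 'a' + 'v' + 'j' + 's' = 'wsavjs'

wsavjs


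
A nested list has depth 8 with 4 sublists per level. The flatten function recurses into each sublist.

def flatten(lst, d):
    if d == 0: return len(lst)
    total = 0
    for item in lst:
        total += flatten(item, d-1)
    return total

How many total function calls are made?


At depth 0 (root): 1 call
At depth 1: each of 1 parents calls flatten on 4 children = 4 calls
At depth 2: each of 4 parents calls flatten on 4 children = 16 calls
At depth 3: each of 16 parents calls flatten on 4 children = 64 calls
At depth 4: each of 64 parents calls flatten on 4 children = 256 calls
At depth 5: each of 256 parents calls flatten on 4 children = 1024 calls
At depth 6: each of 1024 parents calls flatten on 4 children = 4096 calls
At depth 7: each of 4096 parents calls flatten on 4 children = 16384 calls
At depth 8: each of 16384 parents calls flatten on 4 children = 65536 calls
Total: 1 + 4 + 16 + 64 + 256 + 1024 + 4096 + 16384 + 65536 = 87381

87381


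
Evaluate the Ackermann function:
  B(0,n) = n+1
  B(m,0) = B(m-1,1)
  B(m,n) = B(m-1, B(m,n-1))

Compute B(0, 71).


B(0, 71) = 72
Result: B(0, 71) = 72

72


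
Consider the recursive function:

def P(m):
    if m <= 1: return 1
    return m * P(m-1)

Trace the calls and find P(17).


P(17)
= 17 * P(16)
= 17 * 16 * P(15)
= 17 * 16 * 15 * P(14)
= 17 * 16 * 15 * 14 * P(13)
= 17 * 16 * 15 * 14 * 13 * P(12)
= 17 * 16 * 15 * 14 * 13 * 12 * P(11)
= 17 * 16 * 15 * 14 * 13 * 12 * 11 * P(10)
= 17 * 16 * 15 * 14 * 13 * 12 * 11 * 10 * P(9)
= 17 * 16 * 15 * 14 * 13 * 12 * 11 * 10 * 9 * P(8)
= 17 * 16 * 15 * 14 * 13 * 12 * 11 * 10 * 9 * 8 * P(7)
= 17 * 16 * 15 * 14 * 13 * 12 * 11 * 10 * 9 * 8 * 7 * P(6)
= 17 * 16 * 15 * 14 * 13 * 12 * 11 * 10 * 9 * 8 * 7 * 6 * P(5)
= 17 * 16 * 15 * 14 * 13 * 12 * 11 * 10 * 9 * 8 * 7 * 6 * 5 * P(4)
= 17 * 16 * 15 * 14 * 13 * 12 * 11 * 10 * 9 * 8 * 7 * 6 * 5 * 4 * P(3)
= 17 * 16 * 15 * 14 * 13 * 12 * 11 * 10 * 9 * 8 * 7 * 6 * 5 * 4 * 3 * P(2)
= 17 * 16 * 15 * 14 * 13 * 12 * 11 * 10 * 9 * 8 * 7 * 6 * 5 * 4 * 3 * 2 * P(1)
= 17 * 16 * 15 * 14 * 13 * 12 * 11 * 10 * 9 * 8 * 7 * 6 * 5 * 4 * 3 * 2 * 1
= 355687428096000

355687428096000


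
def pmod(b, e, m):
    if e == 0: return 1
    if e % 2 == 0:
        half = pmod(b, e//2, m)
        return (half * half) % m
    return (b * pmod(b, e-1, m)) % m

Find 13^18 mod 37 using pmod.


pmod(13, 18, 37): e is even, compute pmod(13, 9, 37)
  pmod(13, 9, 37): e is odd, compute pmod(13, 8, 37)
    pmod(13, 8, 37): e is even, compute pmod(13, 4, 37)
      pmod(13, 4, 37): e is even, compute pmod(13, 2, 37)
        pmod(13, 2, 37): e is even, compute pmod(13, 1, 37)
          pmod(13, 1, 37): e is odd, compute pmod(13, 0, 37)
          pmod(13, 0, 37) = 1
          (13 * 1) % 37 = 13
        half=13, (13*13) % 37 = 21
      half=21, (21*21) % 37 = 34
    half=34, (34*34) % 37 = 9
  (13 * 9) % 37 = 6
half=6, (6*6) % 37 = 36

36


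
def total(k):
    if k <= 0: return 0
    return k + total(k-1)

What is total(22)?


total(22)
= 22 + 21 + 20 + 19 + 18 + 17 + 16 + 15 + 14 + 13 + 12 + 11 + 10 + 9 + 8 + 7 + 6 + 5 + 4 + 3 + 2 + 1 + total(0)
= 22 + 21 + 20 + 19 + 18 + 17 + 16 + 15 + 14 + 13 + 12 + 11 + 10 + 9 + 8 + 7 + 6 + 5 + 4 + 3 + 2 + 1 + 0
= 253

253


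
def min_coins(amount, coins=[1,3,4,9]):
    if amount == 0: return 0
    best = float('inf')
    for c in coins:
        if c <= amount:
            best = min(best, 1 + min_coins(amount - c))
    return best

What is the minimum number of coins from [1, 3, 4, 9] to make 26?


Building up with DP:
min_coins(0) = 0
min_coins(1) = min(1+min_coins(0)=1+0=1) = 1
min_coins(2) = min(1+min_coins(1)=1+1=2) = 2
min_coins(3) = min(1+min_coins(2)=1+2=3, 1+min_coins(0)=1+0=1) = 1
min_coins(4) = min(1+min_coins(3)=1+1=2, 1+min_coins(1)=1+1=2, 1+min_coins(0)=1+0=1) = 1
min_coins(5) = min(1+min_coins(4)=1+1=2, 1+min_coins(2)=1+2=3, 1+min_coins(1)=1+1=2) = 2
min_coins(6) = min(1+min_coins(5)=1+2=3, 1+min_coins(3)=1+1=2, 1+min_coins(2)=1+2=3) = 2
min_coins(7) = min(1+min_coins(6)=1+2=3, 1+min_coins(4)=1+1=2, 1+min_coins(3)=1+1=2) = 2
min_coins(8) = min(1+min_coins(7)=1+2=3, 1+min_coins(5)=1+2=3, 1+min_coins(4)=1+1=2) = 2
min_coins(9) = min(1+min_coins(8)=1+2=3, 1+min_coins(6)=1+2=3, 1+min_coins(5)=1+2=3, 1+min_coins(0)=1+0=1) = 1
min_coins(10) = min(1+min_coins(9)=1+1=2, 1+min_coins(7)=1+2=3, 1+min_coins(6)=1+2=3, 1+min_coins(1)=1+1=2) = 2
min_coins(11) = min(1+min_coins(10)=1+2=3, 1+min_coins(8)=1+2=3, 1+min_coins(7)=1+2=3, 1+min_coins(2)=1+2=3) = 3
min_coins(12) = min(1+min_coins(11)=1+3=4, 1+min_coins(9)=1+1=2, 1+min_coins(8)=1+2=3, 1+min_coins(3)=1+1=2) = 2
min_coins(13) = min(1+min_coins(12)=1+2=3, 1+min_coins(10)=1+2=3, 1+min_coins(9)=1+1=2, 1+min_coins(4)=1+1=2) = 2
min_coins(14) = min(1+min_coins(13)=1+2=3, 1+min_coins(11)=1+3=4, 1+min_coins(10)=1+2=3, 1+min_coins(5)=1+2=3) = 3
min_coins(15) = min(1+min_coins(14)=1+3=4, 1+min_coins(12)=1+2=3, 1+min_coins(11)=1+3=4, 1+min_coins(6)=1+2=3) = 3
min_coins(16) = min(1+min_coins(15)=1+3=4, 1+min_coins(13)=1+2=3, 1+min_coins(12)=1+2=3, 1+min_coins(7)=1+2=3) = 3
min_coins(17) = min(1+min_coins(16)=1+3=4, 1+min_coins(14)=1+3=4, 1+min_coins(13)=1+2=3, 1+min_coins(8)=1+2=3) = 3
min_coins(18) = min(1+min_coins(17)=1+3=4, 1+min_coins(15)=1+3=4, 1+min_coins(14)=1+3=4, 1+min_coins(9)=1+1=2) = 2
min_coins(19) = min(1+min_coins(18)=1+2=3, 1+min_coins(16)=1+3=4, 1+min_coins(15)=1+3=4, 1+min_coins(10)=1+2=3) = 3
min_coins(20) = min(1+min_coins(19)=1+3=4, 1+min_coins(17)=1+3=4, 1+min_coins(16)=1+3=4, 1+min_coins(11)=1+3=4) = 4
min_coins(21) = min(1+min_coins(20)=1+4=5, 1+min_coins(18)=1+2=3, 1+min_coins(17)=1+3=4, 1+min_coins(12)=1+2=3) = 3
min_coins(22) = min(1+min_coins(21)=1+3=4, 1+min_coins(19)=1+3=4, 1+min_coins(18)=1+2=3, 1+min_coins(13)=1+2=3) = 3
min_coins(23) = min(1+min_coins(22)=1+3=4, 1+min_coins(20)=1+4=5, 1+min_coins(19)=1+3=4, 1+min_coins(14)=1+3=4) = 4
min_coins(24) = min(1+min_coins(23)=1+4=5, 1+min_coins(21)=1+3=4, 1+min_coins(20)=1+4=5, 1+min_coins(15)=1+3=4) = 4
min_coins(25) = min(1+min_coins(24)=1+4=5, 1+min_coins(22)=1+3=4, 1+min_coins(21)=1+3=4, 1+min_coins(16)=1+3=4) = 4
min_coins(26) = min(1+min_coins(25)=1+4=5, 1+min_coins(23)=1+4=5, 1+min_coins(22)=1+3=4, 1+min_coins(17)=1+3=4) = 4

4


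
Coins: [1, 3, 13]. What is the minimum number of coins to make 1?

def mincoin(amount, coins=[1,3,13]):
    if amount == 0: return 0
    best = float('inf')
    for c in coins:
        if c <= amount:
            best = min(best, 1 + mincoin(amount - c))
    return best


Building up with DP:
mincoin(0) = 0
mincoin(1) = min(1+mincoin(0)=1+0=1) = 1

1


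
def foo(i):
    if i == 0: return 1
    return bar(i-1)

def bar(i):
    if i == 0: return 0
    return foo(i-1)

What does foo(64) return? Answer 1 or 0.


foo(64) = bar(63)
bar(63) = foo(62)
foo(62) = bar(61)
bar(61) = foo(60)
foo(60) = bar(59)
bar(59) = foo(58)
foo(58) = bar(57)
bar(57) = foo(56)
foo(56) = bar(55)
bar(55) = foo(54)
foo(54) = bar(53)
bar(53) = foo(52)
foo(52) = bar(51)
bar(51) = foo(50)
foo(50) = bar(49)
bar(49) = foo(48)
foo(48) = bar(47)
bar(47) = foo(46)
foo(46) = bar(45)
bar(45) = foo(44)
foo(44) = bar(43)
bar(43) = foo(42)
foo(42) = bar(41)
bar(41) = foo(40)
foo(40) = bar(39)
bar(39) = foo(38)
foo(38) = bar(37)
bar(37) = foo(36)
foo(36) = bar(35)
bar(35) = foo(34)
foo(34) = bar(33)
bar(33) = foo(32)
foo(32) = bar(31)
bar(31) = foo(30)
foo(30) = bar(29)
bar(29) = foo(28)
foo(28) = bar(27)
bar(27) = foo(26)
foo(26) = bar(25)
bar(25) = foo(24)
foo(24) = bar(23)
bar(23) = foo(22)
foo(22) = bar(21)
bar(21) = foo(20)
foo(20) = bar(19)
bar(19) = foo(18)
foo(18) = bar(17)
bar(17) = foo(16)
foo(16) = bar(15)
bar(15) = foo(14)
foo(14) = bar(13)
bar(13) = foo(12)
foo(12) = bar(11)
bar(11) = foo(10)
foo(10) = bar(9)
bar(9) = foo(8)
foo(8) = bar(7)
bar(7) = foo(6)
foo(6) = bar(5)
bar(5) = foo(4)
foo(4) = bar(3)
bar(3) = foo(2)
foo(2) = bar(1)
bar(1) = foo(0)
foo(0) = 1  (base case)
Result: 1

1


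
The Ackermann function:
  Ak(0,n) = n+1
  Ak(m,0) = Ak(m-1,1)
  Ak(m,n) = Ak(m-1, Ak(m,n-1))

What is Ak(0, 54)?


Ak(0, 54) = 55
Result: Ak(0, 54) = 55

55


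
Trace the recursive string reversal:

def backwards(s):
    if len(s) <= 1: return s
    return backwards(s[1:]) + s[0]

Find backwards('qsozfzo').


backwards('qsozfzo') = backwards('sozfzo') + 'q'
backwards('sozfzo') = backwards('ozfzo') + 's'
backwards('ozfzo') = backwards('zfzo') + 'o'
backwards('zfzo') = backwards('fzo') + 'z'
backwards('fzo') = backwards('zo') + 'f'
backwards('zo') = backwards('o') + 'z'
backwards('o') = 'o'  (base case)
Concatenating: 'o' + 'z' + 'f' + 'z' + 'o' + 's' + 'q' = 'ozfzosq'

ozfzosq


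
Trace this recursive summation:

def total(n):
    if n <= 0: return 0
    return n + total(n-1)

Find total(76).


total(76)
= 76 + 75 + 74 + 73 + 72 + 71 + 70 + 69 + 68 + 67 + 66 + 65 + 64 + 63 + 62 + 61 + 60 + 59 + 58 + 57 + 56 + 55 + 54 + 53 + 52 + 51 + 50 + 49 + 48 + 47 + 46 + 45 + 44 + 43 + 42 + 41 + 40 + 39 + 38 + 37 + 36 + 35 + 34 + 33 + 32 + 31 + 30 + 29 + 28 + 27 + 26 + 25 + 24 + 23 + 22 + 21 + 20 + 19 + 18 + 17 + 16 + 15 + 14 + 13 + 12 + 11 + 10 + 9 + 8 + 7 + 6 + 5 + 4 + 3 + 2 + 1 + total(0)
= 76 + 75 + 74 + 73 + 72 + 71 + 70 + 69 + 68 + 67 + 66 + 65 + 64 + 63 + 62 + 61 + 60 + 59 + 58 + 57 + 56 + 55 + 54 + 53 + 52 + 51 + 50 + 49 + 48 + 47 + 46 + 45 + 44 + 43 + 42 + 41 + 40 + 39 + 38 + 37 + 36 + 35 + 34 + 33 + 32 + 31 + 30 + 29 + 28 + 27 + 26 + 25 + 24 + 23 + 22 + 21 + 20 + 19 + 18 + 17 + 16 + 15 + 14 + 13 + 12 + 11 + 10 + 9 + 8 + 7 + 6 + 5 + 4 + 3 + 2 + 1 + 0
= 2926

2926


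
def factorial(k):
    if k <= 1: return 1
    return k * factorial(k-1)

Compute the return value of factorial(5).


factorial(5)
= 5 * factorial(4)
= 5 * 4 * factorial(3)
= 5 * 4 * 3 * factorial(2)
= 5 * 4 * 3 * 2 * factorial(1)
= 5 * 4 * 3 * 2 * 1
= 120

120


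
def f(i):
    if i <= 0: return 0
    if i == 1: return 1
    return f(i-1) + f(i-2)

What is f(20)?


Computing f(20) bottom-up:
f(0) = 0
f(1) = 1
f(2) = f(1) + f(0) = 1 + 0 = 1
f(3) = f(2) + f(1) = 1 + 1 = 2
f(4) = f(3) + f(2) = 2 + 1 = 3
f(5) = f(4) + f(3) = 3 + 2 = 5
f(6) = f(5) + f(4) = 5 + 3 = 8
f(7) = f(6) + f(5) = 8 + 5 = 13
f(8) = f(7) + f(6) = 13 + 8 = 21
f(9) = f(8) + f(7) = 21 + 13 = 34
f(10) = f(9) + f(8) = 34 + 21 = 55
f(11) = f(10) + f(9) = 55 + 34 = 89
f(12) = f(11) + f(10) = 89 + 55 = 144
f(13) = f(12) + f(11) = 144 + 89 = 233
f(14) = f(13) + f(12) = 233 + 144 = 377
f(15) = f(14) + f(13) = 377 + 233 = 610
f(16) = f(15) + f(14) = 610 + 377 = 987
f(17) = f(16) + f(15) = 987 + 610 = 1597
f(18) = f(17) + f(16) = 1597 + 987 = 2584
f(19) = f(18) + f(17) = 2584 + 1597 = 4181
f(20) = f(19) + f(18) = 4181 + 2584 = 6765

6765


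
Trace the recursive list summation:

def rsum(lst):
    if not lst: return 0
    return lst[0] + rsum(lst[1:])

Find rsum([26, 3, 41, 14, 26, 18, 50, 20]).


rsum([26, 3, 41, 14, 26, 18, 50, 20]) = 26 + rsum([3, 41, 14, 26, 18, 50, 20])
rsum([3, 41, 14, 26, 18, 50, 20]) = 3 + rsum([41, 14, 26, 18, 50, 20])
rsum([41, 14, 26, 18, 50, 20]) = 41 + rsum([14, 26, 18, 50, 20])
rsum([14, 26, 18, 50, 20]) = 14 + rsum([26, 18, 50, 20])
rsum([26, 18, 50, 20]) = 26 + rsum([18, 50, 20])
rsum([18, 50, 20]) = 18 + rsum([50, 20])
rsum([50, 20]) = 50 + rsum([20])
rsum([20]) = 20 + rsum([])
rsum([]) = 0  (base case)
Total: 26 + 3 + 41 + 14 + 26 + 18 + 50 + 20 + 0 = 198

198


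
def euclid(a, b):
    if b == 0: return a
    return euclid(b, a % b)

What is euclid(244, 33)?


euclid(244, 33) = euclid(33, 13)
euclid(33, 13) = euclid(13, 7)
euclid(13, 7) = euclid(7, 6)
euclid(7, 6) = euclid(6, 1)
euclid(6, 1) = euclid(1, 0)
euclid(1, 0) = 1  (base case)

1


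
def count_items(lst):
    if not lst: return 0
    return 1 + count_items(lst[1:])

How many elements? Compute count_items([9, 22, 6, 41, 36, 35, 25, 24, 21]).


count_items([9, 22, 6, 41, 36, 35, 25, 24, 21]) = 1 + count_items([22, 6, 41, 36, 35, 25, 24, 21])
count_items([22, 6, 41, 36, 35, 25, 24, 21]) = 1 + count_items([6, 41, 36, 35, 25, 24, 21])
count_items([6, 41, 36, 35, 25, 24, 21]) = 1 + count_items([41, 36, 35, 25, 24, 21])
count_items([41, 36, 35, 25, 24, 21]) = 1 + count_items([36, 35, 25, 24, 21])
count_items([36, 35, 25, 24, 21]) = 1 + count_items([35, 25, 24, 21])
count_items([35, 25, 24, 21]) = 1 + count_items([25, 24, 21])
count_items([25, 24, 21]) = 1 + count_items([24, 21])
count_items([24, 21]) = 1 + count_items([21])
count_items([21]) = 1 + count_items([])
count_items([]) = 0  (base case)
Unwinding: 1 + 1 + 1 + 1 + 1 + 1 + 1 + 1 + 1 + 0 = 9

9


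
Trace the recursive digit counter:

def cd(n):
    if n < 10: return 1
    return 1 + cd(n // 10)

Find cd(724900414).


cd(724900414) = 1 + cd(72490041)
cd(72490041) = 1 + cd(7249004)
cd(7249004) = 1 + cd(724900)
cd(724900) = 1 + cd(72490)
cd(72490) = 1 + cd(7249)
cd(7249) = 1 + cd(724)
cd(724) = 1 + cd(72)
cd(72) = 1 + cd(7)
cd(7) = 1  (base case: 7 < 10)
Unwinding: 1 + 1 + 1 + 1 + 1 + 1 + 1 + 1 + 1 = 9

9


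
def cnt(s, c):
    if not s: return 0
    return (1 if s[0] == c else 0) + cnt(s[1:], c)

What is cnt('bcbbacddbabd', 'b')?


s[0]='b' == 'b' -> 1
s[0]='c' != 'b' -> 0
s[0]='b' == 'b' -> 1
s[0]='b' == 'b' -> 1
s[0]='a' != 'b' -> 0
s[0]='c' != 'b' -> 0
s[0]='d' != 'b' -> 0
s[0]='d' != 'b' -> 0
s[0]='b' == 'b' -> 1
s[0]='a' != 'b' -> 0
s[0]='b' == 'b' -> 1
s[0]='d' != 'b' -> 0
Sum: 1 + 0 + 1 + 1 + 0 + 0 + 0 + 0 + 1 + 0 + 1 + 0 = 5

5


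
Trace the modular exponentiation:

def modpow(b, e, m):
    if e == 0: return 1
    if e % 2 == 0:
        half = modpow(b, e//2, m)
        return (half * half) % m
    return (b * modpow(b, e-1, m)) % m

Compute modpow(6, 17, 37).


modpow(6, 17, 37): e is odd, compute modpow(6, 16, 37)
  modpow(6, 16, 37): e is even, compute modpow(6, 8, 37)
    modpow(6, 8, 37): e is even, compute modpow(6, 4, 37)
      modpow(6, 4, 37): e is even, compute modpow(6, 2, 37)
        modpow(6, 2, 37): e is even, compute modpow(6, 1, 37)
          modpow(6, 1, 37): e is odd, compute modpow(6, 0, 37)
          modpow(6, 0, 37) = 1
          (6 * 1) % 37 = 6
        half=6, (6*6) % 37 = 36
      half=36, (36*36) % 37 = 1
    half=1, (1*1) % 37 = 1
  half=1, (1*1) % 37 = 1
(6 * 1) % 37 = 6

6


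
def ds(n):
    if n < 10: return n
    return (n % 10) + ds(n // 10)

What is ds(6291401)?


ds(6291401) = 1 + ds(629140)
ds(629140) = 0 + ds(62914)
ds(62914) = 4 + ds(6291)
ds(6291) = 1 + ds(629)
ds(629) = 9 + ds(62)
ds(62) = 2 + ds(6)
ds(6) = 6  (base case)
Total: 1 + 0 + 4 + 1 + 9 + 2 + 6 = 23

23


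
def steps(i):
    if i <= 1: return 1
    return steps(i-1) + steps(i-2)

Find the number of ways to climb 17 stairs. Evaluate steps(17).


Building up from base cases:
steps(0) = 1
steps(1) = 1
steps(2) = steps(1) + steps(0) = 1 + 1 = 2
steps(3) = steps(2) + steps(1) = 2 + 1 = 3
steps(4) = steps(3) + steps(2) = 3 + 2 = 5
steps(5) = steps(4) + steps(3) = 5 + 3 = 8
steps(6) = steps(5) + steps(4) = 8 + 5 = 13
steps(7) = steps(6) + steps(5) = 13 + 8 = 21
steps(8) = steps(7) + steps(6) = 21 + 13 = 34
steps(9) = steps(8) + steps(7) = 34 + 21 = 55
steps(10) = steps(9) + steps(8) = 55 + 34 = 89
steps(11) = steps(10) + steps(9) = 89 + 55 = 144
steps(12) = steps(11) + steps(10) = 144 + 89 = 233
steps(13) = steps(12) + steps(11) = 233 + 144 = 377
steps(14) = steps(13) + steps(12) = 377 + 233 = 610
steps(15) = steps(14) + steps(13) = 610 + 377 = 987
steps(16) = steps(15) + steps(14) = 987 + 610 = 1597
steps(17) = steps(16) + steps(15) = 1597 + 987 = 2584

2584


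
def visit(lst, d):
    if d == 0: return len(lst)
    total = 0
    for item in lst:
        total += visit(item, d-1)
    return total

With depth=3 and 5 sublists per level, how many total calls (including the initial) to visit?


At depth 0 (root): 1 call
At depth 1: each of 1 parents calls visit on 5 children = 5 calls
At depth 2: each of 5 parents calls visit on 5 children = 25 calls
At depth 3: each of 25 parents calls visit on 5 children = 125 calls
Total: 1 + 5 + 25 + 125 = 156

156


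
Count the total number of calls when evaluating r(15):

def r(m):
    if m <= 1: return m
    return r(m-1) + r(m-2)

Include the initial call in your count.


Let C(n) = total calls for r(n)
C(0) = 1, C(1) = 1
C(2) = 1 + C(1) + C(0) = 1 + 1 + 1 = 3
C(3) = 1 + C(2) + C(1) = 1 + 3 + 1 = 5
C(4) = 1 + C(3) + C(2) = 1 + 5 + 3 = 9
C(5) = 1 + C(4) + C(3) = 1 + 9 + 5 = 15
C(6) = 1 + C(5) + C(4) = 1 + 15 + 9 = 25
C(7) = 1 + C(6) + C(5) = 1 + 25 + 15 = 41
C(8) = 1 + C(7) + C(6) = 1 + 41 + 25 = 67
C(9) = 1 + C(8) + C(7) = 1 + 67 + 41 = 109
C(10) = 1 + C(9) + C(8) = 1 + 109 + 67 = 177
C(11) = 1 + C(10) + C(9) = 1 + 177 + 109 = 287
C(12) = 1 + C(11) + C(10) = 1 + 287 + 177 = 465
C(13) = 1 + C(12) + C(11) = 1 + 465 + 287 = 753
C(14) = 1 + C(13) + C(12) = 1 + 753 + 465 = 1219
C(15) = 1 + C(14) + C(13) = 1 + 1219 + 753 = 1973

1973


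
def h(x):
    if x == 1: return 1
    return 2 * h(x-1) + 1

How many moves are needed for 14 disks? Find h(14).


h(14) = 2 * h(13) + 1
h(13) = 2 * h(12) + 1
h(12) = 2 * h(11) + 1
h(11) = 2 * h(10) + 1
h(10) = 2 * h(9) + 1
h(9) = 2 * h(8) + 1
h(8) = 2 * h(7) + 1
h(7) = 2 * h(6) + 1
h(6) = 2 * h(5) + 1
h(5) = 2 * h(4) + 1
h(4) = 2 * h(3) + 1
h(3) = 2 * h(2) + 1
h(2) = 2 * h(1) + 1
h(1) = 1  (base case)
h(2) = 2 * 1 + 1 = 3
h(3) = 2 * 3 + 1 = 7
h(4) = 2 * 7 + 1 = 15
h(5) = 2 * 15 + 1 = 31
h(6) = 2 * 31 + 1 = 63
h(7) = 2 * 63 + 1 = 127
h(8) = 2 * 127 + 1 = 255
h(9) = 2 * 255 + 1 = 511
h(10) = 2 * 511 + 1 = 1023
h(11) = 2 * 1023 + 1 = 2047
h(12) = 2 * 2047 + 1 = 4095
h(13) = 2 * 4095 + 1 = 8191
h(14) = 2 * 8191 + 1 = 16383

16383


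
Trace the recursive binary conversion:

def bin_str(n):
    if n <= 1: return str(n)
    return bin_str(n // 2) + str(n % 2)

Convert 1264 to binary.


bin_str(1264) = bin_str(632) + '0'
bin_str(632) = bin_str(316) + '0'
bin_str(316) = bin_str(158) + '0'
bin_str(158) = bin_str(79) + '0'
bin_str(79) = bin_str(39) + '1'
bin_str(39) = bin_str(19) + '1'
bin_str(19) = bin_str(9) + '1'
bin_str(9) = bin_str(4) + '1'
bin_str(4) = bin_str(2) + '0'
bin_str(2) = bin_str(1) + '0'
bin_str(1) = '1'  (base case)
Concatenating: '1' + '0' + '0' + '1' + '1' + '1' + '1' + '0' + '0' + '0' + '0' = '10011110000'

10011110000
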